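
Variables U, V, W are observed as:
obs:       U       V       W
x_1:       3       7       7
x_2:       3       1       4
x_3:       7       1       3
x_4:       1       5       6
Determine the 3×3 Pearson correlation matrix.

Step 1 — column means:
  mean(U) = (3 + 3 + 7 + 1) / 4 = 14/4 = 3.5
  mean(V) = (7 + 1 + 1 + 5) / 4 = 14/4 = 3.5
  mean(W) = (7 + 4 + 3 + 6) / 4 = 20/4 = 5

Step 2 — sample variances and covariances s[i,j] = (1/(n-1)) · Σ_k (x_{k,i} - mean_i) · (x_{k,j} - mean_j), with n-1 = 3:
  s[U,U] = ((-0.5)·(-0.5) + (-0.5)·(-0.5) + (3.5)·(3.5) + (-2.5)·(-2.5)) / 3 = 19/3 = 6.3333
  s[U,V] = ((-0.5)·(3.5) + (-0.5)·(-2.5) + (3.5)·(-2.5) + (-2.5)·(1.5)) / 3 = -13/3 = -4.3333
  s[U,W] = ((-0.5)·(2) + (-0.5)·(-1) + (3.5)·(-2) + (-2.5)·(1)) / 3 = -10/3 = -3.3333
  s[V,V] = ((3.5)·(3.5) + (-2.5)·(-2.5) + (-2.5)·(-2.5) + (1.5)·(1.5)) / 3 = 27/3 = 9
  s[V,W] = ((3.5)·(2) + (-2.5)·(-1) + (-2.5)·(-2) + (1.5)·(1)) / 3 = 16/3 = 5.3333
  s[W,W] = ((2)·(2) + (-1)·(-1) + (-2)·(-2) + (1)·(1)) / 3 = 10/3 = 3.3333
  Sample standard deviations s_i = √(s[i,i]):
  s(U) = √(6.3333) = 2.5166
  s(V) = √(9) = 3
  s(W) = √(3.3333) = 1.8257

Step 3 — r_{ij} = s_{ij} / (s_i · s_j):
  r[U,U] = 1 (diagonal).
  r[U,V] = -4.3333 / (2.5166 · 3) = -4.3333 / 7.5498 = -0.574
  r[U,W] = -3.3333 / (2.5166 · 1.8257) = -3.3333 / 4.5947 = -0.7255
  r[V,V] = 1 (diagonal).
  r[V,W] = 5.3333 / (3 · 1.8257) = 5.3333 / 5.4772 = 0.9737
  r[W,W] = 1 (diagonal).

R is symmetric with unit diagonal. Assembling:

R = [[1, -0.574, -0.7255],
 [-0.574, 1, 0.9737],
 [-0.7255, 0.9737, 1]]


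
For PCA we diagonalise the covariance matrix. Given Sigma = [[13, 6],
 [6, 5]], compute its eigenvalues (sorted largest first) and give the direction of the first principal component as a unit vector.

Step 1 — characteristic polynomial of 2×2 Sigma:
  det(Sigma - λI) = λ² - trace · λ + det = 0.
  trace = 13 + 5 = 18, det = 13·5 - (6)² = 29.
Step 2 — discriminant:
  Δ = trace² - 4·det = 324 - 116 = 208.
Step 3 — eigenvalues:
  λ = (trace ± √Δ)/2 = (18 ± 14.4222)/2,
  λ_1 = 16.2111,  λ_2 = 1.7889.

Step 4 — unit eigenvector for λ_1: solve (Sigma - λ_1 I)v = 0. First row:
  (13 - 16.2111)·v_x + (6)·v_y = 0, i.e. (-3.2111)·v_x + (6)·v_y = 0,
  so v ∝ (b, λ_1 - a) = (6, 3.2111) = u.
  ||u|| = √((6)² + (3.2111)²) = √(46.3112) ≈ 6.8052,
  v_1 = u/||u|| ≈ (0.8817, 0.4719) (||v_1|| = 1).

λ_1 = 16.2111,  λ_2 = 1.7889;  v_1 ≈ (0.8817, 0.4719)


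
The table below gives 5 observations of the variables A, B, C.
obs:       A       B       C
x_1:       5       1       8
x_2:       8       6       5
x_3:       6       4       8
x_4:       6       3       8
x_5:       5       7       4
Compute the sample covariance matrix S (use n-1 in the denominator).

Step 1 — column means:
  mean(A) = (5 + 8 + 6 + 6 + 5) / 5 = 30/5 = 6
  mean(B) = (1 + 6 + 4 + 3 + 7) / 5 = 21/5 = 4.2
  mean(C) = (8 + 5 + 8 + 8 + 4) / 5 = 33/5 = 6.6

Step 2 — sample covariance S[i,j] = (1/(n-1)) · Σ_k (x_{k,i} - mean_i) · (x_{k,j} - mean_j), with n-1 = 4.
  S[A,A] = ((-1)·(-1) + (2)·(2) + (0)·(0) + (0)·(0) + (-1)·(-1)) / 4 = 6/4 = 1.5
  S[A,B] = ((-1)·(-3.2) + (2)·(1.8) + (0)·(-0.2) + (0)·(-1.2) + (-1)·(2.8)) / 4 = 4/4 = 1
  S[A,C] = ((-1)·(1.4) + (2)·(-1.6) + (0)·(1.4) + (0)·(1.4) + (-1)·(-2.6)) / 4 = -2/4 = -0.5
  S[B,B] = ((-3.2)·(-3.2) + (1.8)·(1.8) + (-0.2)·(-0.2) + (-1.2)·(-1.2) + (2.8)·(2.8)) / 4 = 22.8/4 = 5.7
  S[B,C] = ((-3.2)·(1.4) + (1.8)·(-1.6) + (-0.2)·(1.4) + (-1.2)·(1.4) + (2.8)·(-2.6)) / 4 = -16.6/4 = -4.15
  S[C,C] = ((1.4)·(1.4) + (-1.6)·(-1.6) + (1.4)·(1.4) + (1.4)·(1.4) + (-2.6)·(-2.6)) / 4 = 15.2/4 = 3.8

S is symmetric (S[j,i] = S[i,j]). Assembling:

S = [[1.5, 1, -0.5],
 [1, 5.7, -4.15],
 [-0.5, -4.15, 3.8]]


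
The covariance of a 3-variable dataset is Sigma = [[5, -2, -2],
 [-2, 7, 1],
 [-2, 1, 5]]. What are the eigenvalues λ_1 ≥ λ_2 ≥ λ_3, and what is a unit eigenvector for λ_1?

Step 1 — characteristic polynomial p(λ) = det(λI - Sigma) = λ³ - tr·λ² + c_1·λ - det, where tr = trace, c_1 = sum of the principal 2×2 minors, det = det(Sigma):
  tr = 5 + 7 + 5 = 17,
  c_1 = (5·7 - (-2)²) + (5·5 - (-2)²) + (7·5 - (1)²) = 31 + 21 + 34 = 86,
  det = 5·(7·5 - (1)²) - (-2)·((-2)·5 - (1)·(-2)) + (-2)·((-2)·(1) - 7·(-2)) = 5·(34) - (-2)·(-8) + (-2)·(12) = 130.
  So p(λ) = λ³ - 17λ² + 86λ - 130.
Step 2 — look for an integer root (rational root theorem: any rational root is an integer divisor of 130). Testing λ = 5:
  p(5) = 125 - 425 + 430 - 130 = 0  ✓
  Dividing out (λ - 5): p(λ) = (λ - 5)(λ² - 12λ + 26).
Step 3 — remaining eigenvalues from the quadratic λ² - 12λ + 26 = 0:
  Δ = 12² - 4·26 = 144 - 104 = 40,  λ = (12 ± √40)/2 = (12 ± 6.3246)/2 ≈ 9.1623 or 2.8377.
  Sorted: λ_1 = 9.1623,  λ_2 = 5,  λ_3 = 2.8377  (check: sum = 17 = tr ✓).

Step 4 — unit eigenvector for λ_1 ≈ 9.1623: v spans the null space of (Sigma - λ_1 I), whose rows are
  r_1 = (-4.1623, -2, -2),  r_2 = (-2, -2.1623, 1),  r_3 = (-2, 1, -4.1623).
  v is orthogonal to every row, so take v ∝ r_1 × r_2 = ((-2)·(1) - (-2)·(-2.1623), (-2)·(-2) - (-4.1623)·(1), (-4.1623)·(-2.1623) - (-2)·(-2)) ≈ (-6.3246, 8.1623, 5).
  Rescale (multiply by -1 so the first nonzero entry is positive): u = (6.3246, -8.1623, -5).
  ||u|| = √((6.3246)² + (-8.1623)² + (-5)²) = √(131.6228) ≈ 11.4727,  v_1 = u/||u|| ≈ (0.5513, -0.7115, -0.4358) (||v_1|| = 1).

λ_1 = 9.1623,  λ_2 = 5,  λ_3 = 2.8377;  v_1 ≈ (0.5513, -0.7115, -0.4358)


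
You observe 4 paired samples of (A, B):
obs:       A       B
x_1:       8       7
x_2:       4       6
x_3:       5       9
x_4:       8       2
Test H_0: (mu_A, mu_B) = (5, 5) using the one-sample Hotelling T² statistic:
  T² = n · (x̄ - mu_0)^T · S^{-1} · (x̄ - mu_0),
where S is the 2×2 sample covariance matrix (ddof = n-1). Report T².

Step 1 — sample mean vector:
  mean(A) = (8 + 4 + 5 + 8) / 4 = 25/4 = 6.25
  mean(B) = (7 + 6 + 9 + 2) / 4 = 24/4 = 6
  x̄ = (6.25, 6),  deviation x̄ - mu_0 = (6.25, 6) - (5, 5) = (1.25, 1).

Step 2 — sample covariance matrix, S[i,j] = (1/(n-1)) · Σ_k (x_{k,i} - mean_i) · (x_{k,j} - mean_j), divisor n-1 = 3:
  S[A,A] = ((1.75)·(1.75) + (-2.25)·(-2.25) + (-1.25)·(-1.25) + (1.75)·(1.75)) / 3 = 12.75/3 = 4.25
  S[A,B] = ((1.75)·(1) + (-2.25)·(0) + (-1.25)·(3) + (1.75)·(-4)) / 3 = -9/3 = -3
  S[B,B] = ((1)·(1) + (0)·(0) + (3)·(3) + (-4)·(-4)) / 3 = 26/3 = 8.6667
  S = [[4.25, -3],
 [-3, 8.6667]].

Step 3 — invert S. det(S) = 4.25·8.6667 - (-3)² = 27.8333.
  S^{-1} = (1/det) · [[d, -b], [-b, a]] = [[0.3114, 0.1078],
 [0.1078, 0.1527]].

Step 4 — quadratic form (x̄ - mu_0)^T · S^{-1} · (x̄ - mu_0):
  S^{-1} · (x̄ - mu_0) = (0.497, 0.2874),
  (x̄ - mu_0)^T · [...] = (1.25)·(0.497) + (1)·(0.2874) = 0.9087.

Step 5 — scale by n: T² = 4 · 0.9087 = 3.6347.

T² ≈ 3.6347


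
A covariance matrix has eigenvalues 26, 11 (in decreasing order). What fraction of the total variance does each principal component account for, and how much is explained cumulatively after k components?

Step 1 — total variance = trace(Sigma) = Σ λ_i = 26 + 11 = 37.

Step 2 — fraction explained by component i = λ_i / Σ λ:
  PC1: 26/37 = 0.7027
  PC2: 11/37 = 0.2973

Step 3 — cumulative fraction after k components = (λ_1 + ... + λ_k) / Σ λ:
  k = 1: 26/37 = 0.7027
  k = 2: (26 + 11)/37 = 37/37 = 1

Summary (fraction, with percent):

explained: PC1 0.7027 (70.27%), PC2 0.2973 (29.73%);  cumulative: 0.7027, 1


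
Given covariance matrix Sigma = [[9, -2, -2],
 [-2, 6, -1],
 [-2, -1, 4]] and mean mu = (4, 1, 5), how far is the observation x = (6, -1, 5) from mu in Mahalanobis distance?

Step 1 — centre the observation: (x - mu) = (2, -2, 0).

Step 2 — invert Sigma (cofactor / det for 3×3, or solve directly):
  Sigma^{-1} = [[0.1447, 0.0629, 0.0881],
 [0.0629, 0.2013, 0.0818],
 [0.0881, 0.0818, 0.3145]].

Step 3 — form the quadratic (x - mu)^T · Sigma^{-1} · (x - mu):
  Sigma^{-1} · (x - mu) = (0.1635, -0.2767, 0.0126).
  (x - mu)^T · [Sigma^{-1} · (x - mu)] = (2)·(0.1635) + (-2)·(-0.2767) + (0)·(0.0126) = 0.8805.

Step 4 — take square root: d = √(0.8805) ≈ 0.9384.

d(x, mu) = √(0.8805) ≈ 0.9384


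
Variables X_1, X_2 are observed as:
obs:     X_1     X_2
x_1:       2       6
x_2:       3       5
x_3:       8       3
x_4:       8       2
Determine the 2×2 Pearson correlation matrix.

Step 1 — column means:
  mean(X_1) = (2 + 3 + 8 + 8) / 4 = 21/4 = 5.25
  mean(X_2) = (6 + 5 + 3 + 2) / 4 = 16/4 = 4

Step 2 — sample variances and covariances s[i,j] = (1/(n-1)) · Σ_k (x_{k,i} - mean_i) · (x_{k,j} - mean_j), with n-1 = 3:
  s[X_1,X_1] = ((-3.25)·(-3.25) + (-2.25)·(-2.25) + (2.75)·(2.75) + (2.75)·(2.75)) / 3 = 30.75/3 = 10.25
  s[X_1,X_2] = ((-3.25)·(2) + (-2.25)·(1) + (2.75)·(-1) + (2.75)·(-2)) / 3 = -17/3 = -5.6667
  s[X_2,X_2] = ((2)·(2) + (1)·(1) + (-1)·(-1) + (-2)·(-2)) / 3 = 10/3 = 3.3333
  Sample standard deviations s_i = √(s[i,i]):
  s(X_1) = √(10.25) = 3.2016
  s(X_2) = √(3.3333) = 1.8257

Step 3 — r_{ij} = s_{ij} / (s_i · s_j):
  r[X_1,X_1] = 1 (diagonal).
  r[X_1,X_2] = -5.6667 / (3.2016 · 1.8257) = -5.6667 / 5.8452 = -0.9695
  r[X_2,X_2] = 1 (diagonal).

R is symmetric with unit diagonal. Assembling:

R = [[1, -0.9695],
 [-0.9695, 1]]


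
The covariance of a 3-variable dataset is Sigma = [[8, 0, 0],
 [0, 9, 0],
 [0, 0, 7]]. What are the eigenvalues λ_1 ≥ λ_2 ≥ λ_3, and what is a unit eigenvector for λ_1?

Step 1 — characteristic polynomial p(λ) = det(λI - Sigma) = λ³ - tr·λ² + c_1·λ - det, where tr = trace, c_1 = sum of the principal 2×2 minors, det = det(Sigma):
  tr = 8 + 9 + 7 = 24,
  c_1 = (8·9 - (0)²) + (8·7 - (0)²) + (9·7 - (0)²) = 72 + 56 + 63 = 191,
  det = 8·(9·7 - (0)²) - (0)·((0)·7 - (0)·(0)) + (0)·((0)·(0) - 9·(0)) = 8·(63) - (0)·(0) + (0)·(0) = 504.
  So p(λ) = λ³ - 24λ² + 191λ - 504.
Step 2 — look for an integer root (rational root theorem: any rational root is an integer divisor of 504). Testing λ = 7:
  p(7) = 343 - 1176 + 1337 - 504 = 0  ✓
  Dividing out (λ - 7): p(λ) = (λ - 7)(λ² - 17λ + 72).
Step 3 — remaining eigenvalues from the quadratic λ² - 17λ + 72 = 0:
  Δ = 17² - 4·72 = 289 - 288 = 1,  λ = (17 ± √1)/2 = (17 ± 1)/2 = 9 or 8.
  Sorted: λ_1 = 9,  λ_2 = 8,  λ_3 = 7  (check: sum = 24 = tr ✓).

Step 4 — unit eigenvector for λ_1 = 9: v spans the null space of (Sigma - λ_1 I), whose rows are
  r_1 = (-1, 0, 0),  r_2 = (0, 0, 0),  r_3 = (0, 0, -2).
  v is orthogonal to every row, so take v ∝ r_1 × r_3 = ((0)·(-2) - (0)·(0), (0)·(0) - (-1)·(-2), (-1)·(0) - (0)·(0)) = (0, -2, 0).
  Rescale (divide by 2; multiply by -1 so the first nonzero entry is positive): u = (0, 1, 0).
  ||u|| = √((0)² + (1)² + (0)²) = √(1) = 1,  v_1 = u/||u|| ≈ (0, 1, 0) (||v_1|| = 1).

λ_1 = 9,  λ_2 = 8,  λ_3 = 7;  v_1 ≈ (0, 1, 0)


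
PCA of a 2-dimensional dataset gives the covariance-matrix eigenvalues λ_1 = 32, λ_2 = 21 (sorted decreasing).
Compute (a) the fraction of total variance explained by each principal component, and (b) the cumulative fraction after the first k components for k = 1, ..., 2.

Step 1 — total variance = trace(Sigma) = Σ λ_i = 32 + 21 = 53.

Step 2 — fraction explained by component i = λ_i / Σ λ:
  PC1: 32/53 = 0.6038
  PC2: 21/53 = 0.3962

Step 3 — cumulative fraction after k components = (λ_1 + ... + λ_k) / Σ λ:
  k = 1: 32/53 = 0.6038
  k = 2: (32 + 21)/53 = 53/53 = 1

Summary (fraction, with percent):

explained: PC1 0.6038 (60.38%), PC2 0.3962 (39.62%);  cumulative: 0.6038, 1


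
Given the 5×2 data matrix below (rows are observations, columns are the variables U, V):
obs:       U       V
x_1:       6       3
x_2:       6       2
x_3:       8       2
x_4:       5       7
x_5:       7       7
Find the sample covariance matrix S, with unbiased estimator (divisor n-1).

Step 1 — column means:
  mean(U) = (6 + 6 + 8 + 5 + 7) / 5 = 32/5 = 6.4
  mean(V) = (3 + 2 + 2 + 7 + 7) / 5 = 21/5 = 4.2

Step 2 — sample covariance S[i,j] = (1/(n-1)) · Σ_k (x_{k,i} - mean_i) · (x_{k,j} - mean_j), with n-1 = 4.
  S[U,U] = ((-0.4)·(-0.4) + (-0.4)·(-0.4) + (1.6)·(1.6) + (-1.4)·(-1.4) + (0.6)·(0.6)) / 4 = 5.2/4 = 1.3
  S[U,V] = ((-0.4)·(-1.2) + (-0.4)·(-2.2) + (1.6)·(-2.2) + (-1.4)·(2.8) + (0.6)·(2.8)) / 4 = -4.4/4 = -1.1
  S[V,V] = ((-1.2)·(-1.2) + (-2.2)·(-2.2) + (-2.2)·(-2.2) + (2.8)·(2.8) + (2.8)·(2.8)) / 4 = 26.8/4 = 6.7

S is symmetric (S[j,i] = S[i,j]). Assembling:

S = [[1.3, -1.1],
 [-1.1, 6.7]]


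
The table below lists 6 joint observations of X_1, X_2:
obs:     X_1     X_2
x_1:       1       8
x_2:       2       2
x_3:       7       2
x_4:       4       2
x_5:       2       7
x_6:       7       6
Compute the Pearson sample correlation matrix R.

Step 1 — column means:
  mean(X_1) = (1 + 2 + 7 + 4 + 2 + 7) / 6 = 23/6 = 3.8333
  mean(X_2) = (8 + 2 + 2 + 2 + 7 + 6) / 6 = 27/6 = 4.5

Step 2 — sample variances and covariances s[i,j] = (1/(n-1)) · Σ_k (x_{k,i} - mean_i) · (x_{k,j} - mean_j), with n-1 = 5:
  s[X_1,X_1] = ((-2.8333)·(-2.8333) + (-1.8333)·(-1.8333) + (3.1667)·(3.1667) + (0.1667)·(0.1667) + (-1.8333)·(-1.8333) + (3.1667)·(3.1667)) / 5 = 34.8333/5 = 6.9667
  s[X_1,X_2] = ((-2.8333)·(3.5) + (-1.8333)·(-2.5) + (3.1667)·(-2.5) + (0.1667)·(-2.5) + (-1.8333)·(2.5) + (3.1667)·(1.5)) / 5 = -13.5/5 = -2.7
  s[X_2,X_2] = ((3.5)·(3.5) + (-2.5)·(-2.5) + (-2.5)·(-2.5) + (-2.5)·(-2.5) + (2.5)·(2.5) + (1.5)·(1.5)) / 5 = 39.5/5 = 7.9
  Sample standard deviations s_i = √(s[i,i]):
  s(X_1) = √(6.9667) = 2.6394
  s(X_2) = √(7.9) = 2.8107

Step 3 — r_{ij} = s_{ij} / (s_i · s_j):
  r[X_1,X_1] = 1 (diagonal).
  r[X_1,X_2] = -2.7 / (2.6394 · 2.8107) = -2.7 / 7.4187 = -0.3639
  r[X_2,X_2] = 1 (diagonal).

R is symmetric with unit diagonal. Assembling:

R = [[1, -0.3639],
 [-0.3639, 1]]


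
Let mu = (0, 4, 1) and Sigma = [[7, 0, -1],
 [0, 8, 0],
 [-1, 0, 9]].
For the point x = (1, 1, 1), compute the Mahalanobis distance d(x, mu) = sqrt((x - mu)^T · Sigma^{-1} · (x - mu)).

Step 1 — centre the observation: (x - mu) = (1, -3, 0).

Step 2 — invert Sigma (cofactor / det for 3×3, or solve directly):
  Sigma^{-1} = [[0.1452, 0, 0.0161],
 [0, 0.125, 0],
 [0.0161, 0, 0.1129]].

Step 3 — form the quadratic (x - mu)^T · Sigma^{-1} · (x - mu):
  Sigma^{-1} · (x - mu) = (0.1452, -0.375, 0.0161).
  (x - mu)^T · [Sigma^{-1} · (x - mu)] = (1)·(0.1452) + (-3)·(-0.375) + (0)·(0.0161) = 1.2702.

Step 4 — take square root: d = √(1.2702) ≈ 1.127.

d(x, mu) = √(1.2702) ≈ 1.127


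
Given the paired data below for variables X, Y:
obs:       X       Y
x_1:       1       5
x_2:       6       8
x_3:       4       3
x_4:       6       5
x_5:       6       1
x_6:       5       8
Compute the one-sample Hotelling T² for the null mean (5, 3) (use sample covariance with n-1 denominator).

Step 1 — sample mean vector:
  mean(X) = (1 + 6 + 4 + 6 + 6 + 5) / 6 = 28/6 = 4.6667
  mean(Y) = (5 + 8 + 3 + 5 + 1 + 8) / 6 = 30/6 = 5
  x̄ = (4.6667, 5),  deviation x̄ - mu_0 = (4.6667, 5) - (5, 3) = (-0.3333, 2).

Step 2 — sample covariance matrix, S[i,j] = (1/(n-1)) · Σ_k (x_{k,i} - mean_i) · (x_{k,j} - mean_j), divisor n-1 = 5:
  S[X,X] = ((-3.6667)·(-3.6667) + (1.3333)·(1.3333) + (-0.6667)·(-0.6667) + (1.3333)·(1.3333) + (1.3333)·(1.3333) + (0.3333)·(0.3333)) / 5 = 19.3333/5 = 3.8667
  S[X,Y] = ((-3.6667)·(0) + (1.3333)·(3) + (-0.6667)·(-2) + (1.3333)·(0) + (1.3333)·(-4) + (0.3333)·(3)) / 5 = 1/5 = 0.2
  S[Y,Y] = ((0)·(0) + (3)·(3) + (-2)·(-2) + (0)·(0) + (-4)·(-4) + (3)·(3)) / 5 = 38/5 = 7.6
  S = [[3.8667, 0.2],
 [0.2, 7.6]].

Step 3 — invert S. det(S) = 3.8667·7.6 - (0.2)² = 29.3467.
  S^{-1} = (1/det) · [[d, -b], [-b, a]] = [[0.259, -0.0068],
 [-0.0068, 0.1318]].

Step 4 — quadratic form (x̄ - mu_0)^T · S^{-1} · (x̄ - mu_0):
  S^{-1} · (x̄ - mu_0) = (-0.1, 0.2658),
  (x̄ - mu_0)^T · [...] = (-0.3333)·(-0.1) + (2)·(0.2658) = 0.5649.

Step 5 — scale by n: T² = 6 · 0.5649 = 3.3894.

T² ≈ 3.3894


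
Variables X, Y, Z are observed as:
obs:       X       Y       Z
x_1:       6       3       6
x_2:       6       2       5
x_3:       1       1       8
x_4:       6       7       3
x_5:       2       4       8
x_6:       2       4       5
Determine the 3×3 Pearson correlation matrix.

Step 1 — column means:
  mean(X) = (6 + 6 + 1 + 6 + 2 + 2) / 6 = 23/6 = 3.8333
  mean(Y) = (3 + 2 + 1 + 7 + 4 + 4) / 6 = 21/6 = 3.5
  mean(Z) = (6 + 5 + 8 + 3 + 8 + 5) / 6 = 35/6 = 5.8333

Step 2 — sample variances and covariances s[i,j] = (1/(n-1)) · Σ_k (x_{k,i} - mean_i) · (x_{k,j} - mean_j), with n-1 = 5:
  s[X,X] = ((2.1667)·(2.1667) + (2.1667)·(2.1667) + (-2.8333)·(-2.8333) + (2.1667)·(2.1667) + (-1.8333)·(-1.8333) + (-1.8333)·(-1.8333)) / 5 = 28.8333/5 = 5.7667
  s[X,Y] = ((2.1667)·(-0.5) + (2.1667)·(-1.5) + (-2.8333)·(-2.5) + (2.1667)·(3.5) + (-1.8333)·(0.5) + (-1.8333)·(0.5)) / 5 = 8.5/5 = 1.7
  s[X,Z] = ((2.1667)·(0.1667) + (2.1667)·(-0.8333) + (-2.8333)·(2.1667) + (2.1667)·(-2.8333) + (-1.8333)·(2.1667) + (-1.8333)·(-0.8333)) / 5 = -16.1667/5 = -3.2333
  s[Y,Y] = ((-0.5)·(-0.5) + (-1.5)·(-1.5) + (-2.5)·(-2.5) + (3.5)·(3.5) + (0.5)·(0.5) + (0.5)·(0.5)) / 5 = 21.5/5 = 4.3
  s[Y,Z] = ((-0.5)·(0.1667) + (-1.5)·(-0.8333) + (-2.5)·(2.1667) + (3.5)·(-2.8333) + (0.5)·(2.1667) + (0.5)·(-0.8333)) / 5 = -13.5/5 = -2.7
  s[Z,Z] = ((0.1667)·(0.1667) + (-0.8333)·(-0.8333) + (2.1667)·(2.1667) + (-2.8333)·(-2.8333) + (2.1667)·(2.1667) + (-0.8333)·(-0.8333)) / 5 = 18.8333/5 = 3.7667
  Sample standard deviations s_i = √(s[i,i]):
  s(X) = √(5.7667) = 2.4014
  s(Y) = √(4.3) = 2.0736
  s(Z) = √(3.7667) = 1.9408

Step 3 — r_{ij} = s_{ij} / (s_i · s_j):
  r[X,X] = 1 (diagonal).
  r[X,Y] = 1.7 / (2.4014 · 2.0736) = 1.7 / 4.9796 = 0.3414
  r[X,Z] = -3.2333 / (2.4014 · 1.9408) = -3.2333 / 4.6606 = -0.6938
  r[Y,Y] = 1 (diagonal).
  r[Y,Z] = -2.7 / (2.0736 · 1.9408) = -2.7 / 4.0245 = -0.6709
  r[Z,Z] = 1 (diagonal).

R is symmetric with unit diagonal. Assembling:

R = [[1, 0.3414, -0.6938],
 [0.3414, 1, -0.6709],
 [-0.6938, -0.6709, 1]]


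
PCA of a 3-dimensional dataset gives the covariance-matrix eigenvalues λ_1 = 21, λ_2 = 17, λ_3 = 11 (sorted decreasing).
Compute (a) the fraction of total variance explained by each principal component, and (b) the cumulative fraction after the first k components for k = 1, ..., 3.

Step 1 — total variance = trace(Sigma) = Σ λ_i = 21 + 17 + 11 = 49.

Step 2 — fraction explained by component i = λ_i / Σ λ:
  PC1: 21/49 = 0.4286
  PC2: 17/49 = 0.3469
  PC3: 11/49 = 0.2245

Step 3 — cumulative fraction after k components = (λ_1 + ... + λ_k) / Σ λ:
  k = 1: 21/49 = 0.4286
  k = 2: (21 + 17)/49 = 38/49 = 0.7755
  k = 3: (21 + 17 + 11)/49 = 49/49 = 1

Summary (fraction, with percent):

explained: PC1 0.4286 (42.86%), PC2 0.3469 (34.69%), PC3 0.2245 (22.45%);  cumulative: 0.4286, 0.7755, 1


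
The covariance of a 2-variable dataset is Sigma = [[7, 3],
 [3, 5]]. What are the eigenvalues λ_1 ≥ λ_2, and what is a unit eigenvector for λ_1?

Step 1 — characteristic polynomial of 2×2 Sigma:
  det(Sigma - λI) = λ² - trace · λ + det = 0.
  trace = 7 + 5 = 12, det = 7·5 - (3)² = 26.
Step 2 — discriminant:
  Δ = trace² - 4·det = 144 - 104 = 40.
Step 3 — eigenvalues:
  λ = (trace ± √Δ)/2 = (12 ± 6.3246)/2,
  λ_1 = 9.1623,  λ_2 = 2.8377.

Step 4 — unit eigenvector for λ_1: solve (Sigma - λ_1 I)v = 0. First row:
  (7 - 9.1623)·v_x + (3)·v_y = 0, i.e. (-2.1623)·v_x + (3)·v_y = 0,
  so v ∝ (b, λ_1 - a) = (3, 2.1623) = u.
  ||u|| = √((3)² + (2.1623)²) = √(13.6754) ≈ 3.698,
  v_1 = u/||u|| ≈ (0.8112, 0.5847) (||v_1|| = 1).

λ_1 = 9.1623,  λ_2 = 2.8377;  v_1 ≈ (0.8112, 0.5847)


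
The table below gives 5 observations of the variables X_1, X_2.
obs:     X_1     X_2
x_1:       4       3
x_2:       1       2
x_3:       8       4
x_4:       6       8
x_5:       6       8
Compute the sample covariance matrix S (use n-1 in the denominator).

Step 1 — column means:
  mean(X_1) = (4 + 1 + 8 + 6 + 6) / 5 = 25/5 = 5
  mean(X_2) = (3 + 2 + 4 + 8 + 8) / 5 = 25/5 = 5

Step 2 — sample covariance S[i,j] = (1/(n-1)) · Σ_k (x_{k,i} - mean_i) · (x_{k,j} - mean_j), with n-1 = 4.
  S[X_1,X_1] = ((-1)·(-1) + (-4)·(-4) + (3)·(3) + (1)·(1) + (1)·(1)) / 4 = 28/4 = 7
  S[X_1,X_2] = ((-1)·(-2) + (-4)·(-3) + (3)·(-1) + (1)·(3) + (1)·(3)) / 4 = 17/4 = 4.25
  S[X_2,X_2] = ((-2)·(-2) + (-3)·(-3) + (-1)·(-1) + (3)·(3) + (3)·(3)) / 4 = 32/4 = 8

S is symmetric (S[j,i] = S[i,j]). Assembling:

S = [[7, 4.25],
 [4.25, 8]]


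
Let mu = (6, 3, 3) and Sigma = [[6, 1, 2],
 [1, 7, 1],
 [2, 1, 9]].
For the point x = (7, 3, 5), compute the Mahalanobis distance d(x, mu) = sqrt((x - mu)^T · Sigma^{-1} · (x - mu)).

Step 1 — centre the observation: (x - mu) = (1, 0, 2).

Step 2 — invert Sigma (cofactor / det for 3×3, or solve directly):
  Sigma^{-1} = [[0.1829, -0.0206, -0.0383],
 [-0.0206, 0.1475, -0.0118],
 [-0.0383, -0.0118, 0.1209]].

Step 3 — form the quadratic (x - mu)^T · Sigma^{-1} · (x - mu):
  Sigma^{-1} · (x - mu) = (0.1062, -0.0442, 0.2035).
  (x - mu)^T · [Sigma^{-1} · (x - mu)] = (1)·(0.1062) + (0)·(-0.0442) + (2)·(0.2035) = 0.5133.

Step 4 — take square root: d = √(0.5133) ≈ 0.7164.

d(x, mu) = √(0.5133) ≈ 0.7164


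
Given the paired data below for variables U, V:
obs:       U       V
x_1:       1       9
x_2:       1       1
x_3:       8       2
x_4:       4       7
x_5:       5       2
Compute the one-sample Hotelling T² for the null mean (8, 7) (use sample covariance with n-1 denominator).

Step 1 — sample mean vector:
  mean(U) = (1 + 1 + 8 + 4 + 5) / 5 = 19/5 = 3.8
  mean(V) = (9 + 1 + 2 + 7 + 2) / 5 = 21/5 = 4.2
  x̄ = (3.8, 4.2),  deviation x̄ - mu_0 = (3.8, 4.2) - (8, 7) = (-4.2, -2.8).

Step 2 — sample covariance matrix, S[i,j] = (1/(n-1)) · Σ_k (x_{k,i} - mean_i) · (x_{k,j} - mean_j), divisor n-1 = 4:
  S[U,U] = ((-2.8)·(-2.8) + (-2.8)·(-2.8) + (4.2)·(4.2) + (0.2)·(0.2) + (1.2)·(1.2)) / 4 = 34.8/4 = 8.7
  S[U,V] = ((-2.8)·(4.8) + (-2.8)·(-3.2) + (4.2)·(-2.2) + (0.2)·(2.8) + (1.2)·(-2.2)) / 4 = -15.8/4 = -3.95
  S[V,V] = ((4.8)·(4.8) + (-3.2)·(-3.2) + (-2.2)·(-2.2) + (2.8)·(2.8) + (-2.2)·(-2.2)) / 4 = 50.8/4 = 12.7
  S = [[8.7, -3.95],
 [-3.95, 12.7]].

Step 3 — invert S. det(S) = 8.7·12.7 - (-3.95)² = 94.8875.
  S^{-1} = (1/det) · [[d, -b], [-b, a]] = [[0.1338, 0.0416],
 [0.0416, 0.0917]].

Step 4 — quadratic form (x̄ - mu_0)^T · S^{-1} · (x̄ - mu_0):
  S^{-1} · (x̄ - mu_0) = (-0.6787, -0.4316),
  (x̄ - mu_0)^T · [...] = (-4.2)·(-0.6787) + (-2.8)·(-0.4316) = 4.0589.

Step 5 — scale by n: T² = 5 · 4.0589 = 20.2946.

T² ≈ 20.2946


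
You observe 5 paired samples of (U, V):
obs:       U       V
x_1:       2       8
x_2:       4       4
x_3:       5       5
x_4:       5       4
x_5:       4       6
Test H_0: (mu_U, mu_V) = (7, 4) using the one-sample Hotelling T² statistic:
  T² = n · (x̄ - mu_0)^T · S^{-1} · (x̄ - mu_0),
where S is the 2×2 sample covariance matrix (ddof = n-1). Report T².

Step 1 — sample mean vector:
  mean(U) = (2 + 4 + 5 + 5 + 4) / 5 = 20/5 = 4
  mean(V) = (8 + 4 + 5 + 4 + 6) / 5 = 27/5 = 5.4
  x̄ = (4, 5.4),  deviation x̄ - mu_0 = (4, 5.4) - (7, 4) = (-3, 1.4).

Step 2 — sample covariance matrix, S[i,j] = (1/(n-1)) · Σ_k (x_{k,i} - mean_i) · (x_{k,j} - mean_j), divisor n-1 = 4:
  S[U,U] = ((-2)·(-2) + (0)·(0) + (1)·(1) + (1)·(1) + (0)·(0)) / 4 = 6/4 = 1.5
  S[U,V] = ((-2)·(2.6) + (0)·(-1.4) + (1)·(-0.4) + (1)·(-1.4) + (0)·(0.6)) / 4 = -7/4 = -1.75
  S[V,V] = ((2.6)·(2.6) + (-1.4)·(-1.4) + (-0.4)·(-0.4) + (-1.4)·(-1.4) + (0.6)·(0.6)) / 4 = 11.2/4 = 2.8
  S = [[1.5, -1.75],
 [-1.75, 2.8]].

Step 3 — invert S. det(S) = 1.5·2.8 - (-1.75)² = 1.1375.
  S^{-1} = (1/det) · [[d, -b], [-b, a]] = [[2.4615, 1.5385],
 [1.5385, 1.3187]].

Step 4 — quadratic form (x̄ - mu_0)^T · S^{-1} · (x̄ - mu_0):
  S^{-1} · (x̄ - mu_0) = (-5.2308, -2.7692),
  (x̄ - mu_0)^T · [...] = (-3)·(-5.2308) + (1.4)·(-2.7692) = 11.8154.

Step 5 — scale by n: T² = 5 · 11.8154 = 59.0769.

T² ≈ 59.0769


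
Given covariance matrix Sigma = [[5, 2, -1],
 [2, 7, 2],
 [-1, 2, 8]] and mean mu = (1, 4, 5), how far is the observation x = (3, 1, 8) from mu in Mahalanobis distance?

Step 1 — centre the observation: (x - mu) = (2, -3, 3).

Step 2 — invert Sigma (cofactor / det for 3×3, or solve directly):
  Sigma^{-1} = [[0.2441, -0.0845, 0.0516],
 [-0.0845, 0.1831, -0.0563],
 [0.0516, -0.0563, 0.1455]].

Step 3 — form the quadratic (x - mu)^T · Sigma^{-1} · (x - mu):
  Sigma^{-1} · (x - mu) = (0.8967, -0.8873, 0.7089).
  (x - mu)^T · [Sigma^{-1} · (x - mu)] = (2)·(0.8967) + (-3)·(-0.8873) + (3)·(0.7089) = 6.5822.

Step 4 — take square root: d = √(6.5822) ≈ 2.5656.

d(x, mu) = √(6.5822) ≈ 2.5656


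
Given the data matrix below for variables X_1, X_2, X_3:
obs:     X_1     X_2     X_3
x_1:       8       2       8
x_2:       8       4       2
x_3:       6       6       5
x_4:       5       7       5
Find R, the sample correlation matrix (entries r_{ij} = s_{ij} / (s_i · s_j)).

Step 1 — column means:
  mean(X_1) = (8 + 8 + 6 + 5) / 4 = 27/4 = 6.75
  mean(X_2) = (2 + 4 + 6 + 7) / 4 = 19/4 = 4.75
  mean(X_3) = (8 + 2 + 5 + 5) / 4 = 20/4 = 5

Step 2 — sample variances and covariances s[i,j] = (1/(n-1)) · Σ_k (x_{k,i} - mean_i) · (x_{k,j} - mean_j), with n-1 = 3:
  s[X_1,X_1] = ((1.25)·(1.25) + (1.25)·(1.25) + (-0.75)·(-0.75) + (-1.75)·(-1.75)) / 3 = 6.75/3 = 2.25
  s[X_1,X_2] = ((1.25)·(-2.75) + (1.25)·(-0.75) + (-0.75)·(1.25) + (-1.75)·(2.25)) / 3 = -9.25/3 = -3.0833
  s[X_1,X_3] = ((1.25)·(3) + (1.25)·(-3) + (-0.75)·(0) + (-1.75)·(0)) / 3 = 0/3 = 0
  s[X_2,X_2] = ((-2.75)·(-2.75) + (-0.75)·(-0.75) + (1.25)·(1.25) + (2.25)·(2.25)) / 3 = 14.75/3 = 4.9167
  s[X_2,X_3] = ((-2.75)·(3) + (-0.75)·(-3) + (1.25)·(0) + (2.25)·(0)) / 3 = -6/3 = -2
  s[X_3,X_3] = ((3)·(3) + (-3)·(-3) + (0)·(0) + (0)·(0)) / 3 = 18/3 = 6
  Sample standard deviations s_i = √(s[i,i]):
  s(X_1) = √(2.25) = 1.5
  s(X_2) = √(4.9167) = 2.2174
  s(X_3) = √(6) = 2.4495

Step 3 — r_{ij} = s_{ij} / (s_i · s_j):
  r[X_1,X_1] = 1 (diagonal).
  r[X_1,X_2] = -3.0833 / (1.5 · 2.2174) = -3.0833 / 3.326 = -0.927
  r[X_1,X_3] = 0 / (1.5 · 2.4495) = 0 / 3.6742 = 0
  r[X_2,X_2] = 1 (diagonal).
  r[X_2,X_3] = -2 / (2.2174 · 2.4495) = -2 / 5.4314 = -0.3682
  r[X_3,X_3] = 1 (diagonal).

R is symmetric with unit diagonal. Assembling:

R = [[1, -0.927, 0],
 [-0.927, 1, -0.3682],
 [0, -0.3682, 1]]


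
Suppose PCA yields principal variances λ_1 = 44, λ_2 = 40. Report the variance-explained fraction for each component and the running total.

Step 1 — total variance = trace(Sigma) = Σ λ_i = 44 + 40 = 84.

Step 2 — fraction explained by component i = λ_i / Σ λ:
  PC1: 44/84 = 0.5238
  PC2: 40/84 = 0.4762

Step 3 — cumulative fraction after k components = (λ_1 + ... + λ_k) / Σ λ:
  k = 1: 44/84 = 0.5238
  k = 2: (44 + 40)/84 = 84/84 = 1

Summary (fraction, with percent):

explained: PC1 0.5238 (52.38%), PC2 0.4762 (47.62%);  cumulative: 0.5238, 1


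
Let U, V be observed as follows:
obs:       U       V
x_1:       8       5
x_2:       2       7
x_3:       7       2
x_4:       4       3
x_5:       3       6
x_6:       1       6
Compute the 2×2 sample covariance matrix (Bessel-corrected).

Step 1 — column means:
  mean(U) = (8 + 2 + 7 + 4 + 3 + 1) / 6 = 25/6 = 4.1667
  mean(V) = (5 + 7 + 2 + 3 + 6 + 6) / 6 = 29/6 = 4.8333

Step 2 — sample covariance S[i,j] = (1/(n-1)) · Σ_k (x_{k,i} - mean_i) · (x_{k,j} - mean_j), with n-1 = 5.
  S[U,U] = ((3.8333)·(3.8333) + (-2.1667)·(-2.1667) + (2.8333)·(2.8333) + (-0.1667)·(-0.1667) + (-1.1667)·(-1.1667) + (-3.1667)·(-3.1667)) / 5 = 38.8333/5 = 7.7667
  S[U,V] = ((3.8333)·(0.1667) + (-2.1667)·(2.1667) + (2.8333)·(-2.8333) + (-0.1667)·(-1.8333) + (-1.1667)·(1.1667) + (-3.1667)·(1.1667)) / 5 = -16.8333/5 = -3.3667
  S[V,V] = ((0.1667)·(0.1667) + (2.1667)·(2.1667) + (-2.8333)·(-2.8333) + (-1.8333)·(-1.8333) + (1.1667)·(1.1667) + (1.1667)·(1.1667)) / 5 = 18.8333/5 = 3.7667

S is symmetric (S[j,i] = S[i,j]). Assembling:

S = [[7.7667, -3.3667],
 [-3.3667, 3.7667]]


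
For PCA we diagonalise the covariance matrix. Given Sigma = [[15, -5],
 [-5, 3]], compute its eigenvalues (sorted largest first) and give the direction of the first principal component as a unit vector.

Step 1 — characteristic polynomial of 2×2 Sigma:
  det(Sigma - λI) = λ² - trace · λ + det = 0.
  trace = 15 + 3 = 18, det = 15·3 - (-5)² = 20.
Step 2 — discriminant:
  Δ = trace² - 4·det = 324 - 80 = 244.
Step 3 — eigenvalues:
  λ = (trace ± √Δ)/2 = (18 ± 15.6205)/2,
  λ_1 = 16.8102,  λ_2 = 1.1898.

Step 4 — unit eigenvector for λ_1: solve (Sigma - λ_1 I)v = 0. First row:
  (15 - 16.8102)·v_x + (-5)·v_y = 0, i.e. (-1.8102)·v_x + (-5)·v_y = 0,
  so v ∝ (b, λ_1 - a) = (-5, 1.8102); multiply by -1 so the first entry is positive: u = (5, -1.8102).
  ||u|| = √((5)² + (-1.8102)²) = √(28.277) ≈ 5.3176,
  v_1 = u/||u|| ≈ (0.9403, -0.3404) (||v_1|| = 1).

λ_1 = 16.8102,  λ_2 = 1.1898;  v_1 ≈ (0.9403, -0.3404)


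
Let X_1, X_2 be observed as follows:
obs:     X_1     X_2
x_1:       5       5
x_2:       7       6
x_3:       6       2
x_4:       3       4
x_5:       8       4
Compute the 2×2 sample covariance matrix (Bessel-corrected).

Step 1 — column means:
  mean(X_1) = (5 + 7 + 6 + 3 + 8) / 5 = 29/5 = 5.8
  mean(X_2) = (5 + 6 + 2 + 4 + 4) / 5 = 21/5 = 4.2

Step 2 — sample covariance S[i,j] = (1/(n-1)) · Σ_k (x_{k,i} - mean_i) · (x_{k,j} - mean_j), with n-1 = 4.
  S[X_1,X_1] = ((-0.8)·(-0.8) + (1.2)·(1.2) + (0.2)·(0.2) + (-2.8)·(-2.8) + (2.2)·(2.2)) / 4 = 14.8/4 = 3.7
  S[X_1,X_2] = ((-0.8)·(0.8) + (1.2)·(1.8) + (0.2)·(-2.2) + (-2.8)·(-0.2) + (2.2)·(-0.2)) / 4 = 1.2/4 = 0.3
  S[X_2,X_2] = ((0.8)·(0.8) + (1.8)·(1.8) + (-2.2)·(-2.2) + (-0.2)·(-0.2) + (-0.2)·(-0.2)) / 4 = 8.8/4 = 2.2

S is symmetric (S[j,i] = S[i,j]). Assembling:

S = [[3.7, 0.3],
 [0.3, 2.2]]


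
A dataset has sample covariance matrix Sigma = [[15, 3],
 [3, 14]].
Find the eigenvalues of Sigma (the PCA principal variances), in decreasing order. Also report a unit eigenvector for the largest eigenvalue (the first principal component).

Step 1 — characteristic polynomial of 2×2 Sigma:
  det(Sigma - λI) = λ² - trace · λ + det = 0.
  trace = 15 + 14 = 29, det = 15·14 - (3)² = 201.
Step 2 — discriminant:
  Δ = trace² - 4·det = 841 - 804 = 37.
Step 3 — eigenvalues:
  λ = (trace ± √Δ)/2 = (29 ± 6.0828)/2,
  λ_1 = 17.5414,  λ_2 = 11.4586.

Step 4 — unit eigenvector for λ_1: solve (Sigma - λ_1 I)v = 0. First row:
  (15 - 17.5414)·v_x + (3)·v_y = 0, i.e. (-2.5414)·v_x + (3)·v_y = 0,
  so v ∝ (b, λ_1 - a) = (3, 2.5414) = u.
  ||u|| = √((3)² + (2.5414)²) = √(15.4586) ≈ 3.9317,
  v_1 = u/||u|| ≈ (0.763, 0.6464) (||v_1|| = 1).

λ_1 = 17.5414,  λ_2 = 11.4586;  v_1 ≈ (0.763, 0.6464)


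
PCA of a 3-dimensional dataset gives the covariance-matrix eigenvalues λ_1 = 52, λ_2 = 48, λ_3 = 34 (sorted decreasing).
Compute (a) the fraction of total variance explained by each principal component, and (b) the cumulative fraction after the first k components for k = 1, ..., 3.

Step 1 — total variance = trace(Sigma) = Σ λ_i = 52 + 48 + 34 = 134.

Step 2 — fraction explained by component i = λ_i / Σ λ:
  PC1: 52/134 = 0.3881
  PC2: 48/134 = 0.3582
  PC3: 34/134 = 0.2537

Step 3 — cumulative fraction after k components = (λ_1 + ... + λ_k) / Σ λ:
  k = 1: 52/134 = 0.3881
  k = 2: (52 + 48)/134 = 100/134 = 0.7463
  k = 3: (52 + 48 + 34)/134 = 134/134 = 1

Summary (fraction, with percent):

explained: PC1 0.3881 (38.81%), PC2 0.3582 (35.82%), PC3 0.2537 (25.37%);  cumulative: 0.3881, 0.7463, 1


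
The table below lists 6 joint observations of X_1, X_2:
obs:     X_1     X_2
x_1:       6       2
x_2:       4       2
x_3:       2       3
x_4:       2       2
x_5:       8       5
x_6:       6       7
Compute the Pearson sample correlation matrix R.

Step 1 — column means:
  mean(X_1) = (6 + 4 + 2 + 2 + 8 + 6) / 6 = 28/6 = 4.6667
  mean(X_2) = (2 + 2 + 3 + 2 + 5 + 7) / 6 = 21/6 = 3.5

Step 2 — sample variances and covariances s[i,j] = (1/(n-1)) · Σ_k (x_{k,i} - mean_i) · (x_{k,j} - mean_j), with n-1 = 5:
  s[X_1,X_1] = ((1.3333)·(1.3333) + (-0.6667)·(-0.6667) + (-2.6667)·(-2.6667) + (-2.6667)·(-2.6667) + (3.3333)·(3.3333) + (1.3333)·(1.3333)) / 5 = 29.3333/5 = 5.8667
  s[X_1,X_2] = ((1.3333)·(-1.5) + (-0.6667)·(-1.5) + (-2.6667)·(-0.5) + (-2.6667)·(-1.5) + (3.3333)·(1.5) + (1.3333)·(3.5)) / 5 = 14/5 = 2.8
  s[X_2,X_2] = ((-1.5)·(-1.5) + (-1.5)·(-1.5) + (-0.5)·(-0.5) + (-1.5)·(-1.5) + (1.5)·(1.5) + (3.5)·(3.5)) / 5 = 21.5/5 = 4.3
  Sample standard deviations s_i = √(s[i,i]):
  s(X_1) = √(5.8667) = 2.4221
  s(X_2) = √(4.3) = 2.0736

Step 3 — r_{ij} = s_{ij} / (s_i · s_j):
  r[X_1,X_1] = 1 (diagonal).
  r[X_1,X_2] = 2.8 / (2.4221 · 2.0736) = 2.8 / 5.0226 = 0.5575
  r[X_2,X_2] = 1 (diagonal).

R is symmetric with unit diagonal. Assembling:

R = [[1, 0.5575],
 [0.5575, 1]]


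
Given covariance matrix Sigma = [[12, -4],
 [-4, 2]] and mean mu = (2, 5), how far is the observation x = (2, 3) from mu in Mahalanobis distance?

Step 1 — centre the observation: (x - mu) = (0, -2).

Step 2 — invert Sigma. det(Sigma) = 12·2 - (-4)² = 8.
  Sigma^{-1} = (1/det) · [[d, -b], [-b, a]] = [[0.25, 0.5],
 [0.5, 1.5]].

Step 3 — form the quadratic (x - mu)^T · Sigma^{-1} · (x - mu):
  Sigma^{-1} · (x - mu) = (-1, -3).
  (x - mu)^T · [Sigma^{-1} · (x - mu)] = (0)·(-1) + (-2)·(-3) = 6.

Step 4 — take square root: d = √(6) ≈ 2.4495.

d(x, mu) = √(6) ≈ 2.4495


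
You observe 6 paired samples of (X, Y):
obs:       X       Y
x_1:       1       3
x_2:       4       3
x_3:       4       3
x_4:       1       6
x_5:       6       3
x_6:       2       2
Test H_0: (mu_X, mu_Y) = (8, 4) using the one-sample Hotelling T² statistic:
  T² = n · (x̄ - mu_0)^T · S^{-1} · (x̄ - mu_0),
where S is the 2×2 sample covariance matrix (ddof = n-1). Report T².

Step 1 — sample mean vector:
  mean(X) = (1 + 4 + 4 + 1 + 6 + 2) / 6 = 18/6 = 3
  mean(Y) = (3 + 3 + 3 + 6 + 3 + 2) / 6 = 20/6 = 3.3333
  x̄ = (3, 3.3333),  deviation x̄ - mu_0 = (3, 3.3333) - (8, 4) = (-5, -0.6667).

Step 2 — sample covariance matrix, S[i,j] = (1/(n-1)) · Σ_k (x_{k,i} - mean_i) · (x_{k,j} - mean_j), divisor n-1 = 5:
  S[X,X] = ((-2)·(-2) + (1)·(1) + (1)·(1) + (-2)·(-2) + (3)·(3) + (-1)·(-1)) / 5 = 20/5 = 4
  S[X,Y] = ((-2)·(-0.3333) + (1)·(-0.3333) + (1)·(-0.3333) + (-2)·(2.6667) + (3)·(-0.3333) + (-1)·(-1.3333)) / 5 = -5/5 = -1
  S[Y,Y] = ((-0.3333)·(-0.3333) + (-0.3333)·(-0.3333) + (-0.3333)·(-0.3333) + (2.6667)·(2.6667) + (-0.3333)·(-0.3333) + (-1.3333)·(-1.3333)) / 5 = 9.3333/5 = 1.8667
  S = [[4, -1],
 [-1, 1.8667]].

Step 3 — invert S. det(S) = 4·1.8667 - (-1)² = 6.4667.
  S^{-1} = (1/det) · [[d, -b], [-b, a]] = [[0.2887, 0.1546],
 [0.1546, 0.6186]].

Step 4 — quadratic form (x̄ - mu_0)^T · S^{-1} · (x̄ - mu_0):
  S^{-1} · (x̄ - mu_0) = (-1.5464, -1.1856),
  (x̄ - mu_0)^T · [...] = (-5)·(-1.5464) + (-0.6667)·(-1.1856) = 8.5223.

Step 5 — scale by n: T² = 6 · 8.5223 = 51.134.

T² ≈ 51.134


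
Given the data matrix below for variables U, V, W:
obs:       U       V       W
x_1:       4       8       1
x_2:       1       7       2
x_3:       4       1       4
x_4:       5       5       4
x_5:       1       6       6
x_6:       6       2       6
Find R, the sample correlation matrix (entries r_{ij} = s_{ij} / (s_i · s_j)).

Step 1 — column means:
  mean(U) = (4 + 1 + 4 + 5 + 1 + 6) / 6 = 21/6 = 3.5
  mean(V) = (8 + 7 + 1 + 5 + 6 + 2) / 6 = 29/6 = 4.8333
  mean(W) = (1 + 2 + 4 + 4 + 6 + 6) / 6 = 23/6 = 3.8333

Step 2 — sample variances and covariances s[i,j] = (1/(n-1)) · Σ_k (x_{k,i} - mean_i) · (x_{k,j} - mean_j), with n-1 = 5:
  s[U,U] = ((0.5)·(0.5) + (-2.5)·(-2.5) + (0.5)·(0.5) + (1.5)·(1.5) + (-2.5)·(-2.5) + (2.5)·(2.5)) / 5 = 21.5/5 = 4.3
  s[U,V] = ((0.5)·(3.1667) + (-2.5)·(2.1667) + (0.5)·(-3.8333) + (1.5)·(0.1667) + (-2.5)·(1.1667) + (2.5)·(-2.8333)) / 5 = -15.5/5 = -3.1
  s[U,W] = ((0.5)·(-2.8333) + (-2.5)·(-1.8333) + (0.5)·(0.1667) + (1.5)·(0.1667) + (-2.5)·(2.1667) + (2.5)·(2.1667)) / 5 = 3.5/5 = 0.7
  s[V,V] = ((3.1667)·(3.1667) + (2.1667)·(2.1667) + (-3.8333)·(-3.8333) + (0.1667)·(0.1667) + (1.1667)·(1.1667) + (-2.8333)·(-2.8333)) / 5 = 38.8333/5 = 7.7667
  s[V,W] = ((3.1667)·(-2.8333) + (2.1667)·(-1.8333) + (-3.8333)·(0.1667) + (0.1667)·(0.1667) + (1.1667)·(2.1667) + (-2.8333)·(2.1667)) / 5 = -17.1667/5 = -3.4333
  s[W,W] = ((-2.8333)·(-2.8333) + (-1.8333)·(-1.8333) + (0.1667)·(0.1667) + (0.1667)·(0.1667) + (2.1667)·(2.1667) + (2.1667)·(2.1667)) / 5 = 20.8333/5 = 4.1667
  Sample standard deviations s_i = √(s[i,i]):
  s(U) = √(4.3) = 2.0736
  s(V) = √(7.7667) = 2.7869
  s(W) = √(4.1667) = 2.0412

Step 3 — r_{ij} = s_{ij} / (s_i · s_j):
  r[U,U] = 1 (diagonal).
  r[U,V] = -3.1 / (2.0736 · 2.7869) = -3.1 / 5.779 = -0.5364
  r[U,W] = 0.7 / (2.0736 · 2.0412) = 0.7 / 4.2328 = 0.1654
  r[V,V] = 1 (diagonal).
  r[V,W] = -3.4333 / (2.7869 · 2.0412) = -3.4333 / 5.6887 = -0.6035
  r[W,W] = 1 (diagonal).

R is symmetric with unit diagonal. Assembling:

R = [[1, -0.5364, 0.1654],
 [-0.5364, 1, -0.6035],
 [0.1654, -0.6035, 1]]


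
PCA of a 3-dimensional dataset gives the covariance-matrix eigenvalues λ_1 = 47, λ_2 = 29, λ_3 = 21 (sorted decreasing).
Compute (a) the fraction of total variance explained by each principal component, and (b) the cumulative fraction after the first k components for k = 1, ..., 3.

Step 1 — total variance = trace(Sigma) = Σ λ_i = 47 + 29 + 21 = 97.

Step 2 — fraction explained by component i = λ_i / Σ λ:
  PC1: 47/97 = 0.4845
  PC2: 29/97 = 0.299
  PC3: 21/97 = 0.2165

Step 3 — cumulative fraction after k components = (λ_1 + ... + λ_k) / Σ λ:
  k = 1: 47/97 = 0.4845
  k = 2: (47 + 29)/97 = 76/97 = 0.7835
  k = 3: (47 + 29 + 21)/97 = 97/97 = 1

Summary (fraction, with percent):

explained: PC1 0.4845 (48.45%), PC2 0.299 (29.9%), PC3 0.2165 (21.65%);  cumulative: 0.4845, 0.7835, 1


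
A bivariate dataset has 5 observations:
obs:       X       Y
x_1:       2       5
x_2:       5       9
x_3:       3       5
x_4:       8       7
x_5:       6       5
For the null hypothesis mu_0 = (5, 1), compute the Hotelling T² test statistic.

Step 1 — sample mean vector:
  mean(X) = (2 + 5 + 3 + 8 + 6) / 5 = 24/5 = 4.8
  mean(Y) = (5 + 9 + 5 + 7 + 5) / 5 = 31/5 = 6.2
  x̄ = (4.8, 6.2),  deviation x̄ - mu_0 = (4.8, 6.2) - (5, 1) = (-0.2, 5.2).

Step 2 — sample covariance matrix, S[i,j] = (1/(n-1)) · Σ_k (x_{k,i} - mean_i) · (x_{k,j} - mean_j), divisor n-1 = 4:
  S[X,X] = ((-2.8)·(-2.8) + (0.2)·(0.2) + (-1.8)·(-1.8) + (3.2)·(3.2) + (1.2)·(1.2)) / 4 = 22.8/4 = 5.7
  S[X,Y] = ((-2.8)·(-1.2) + (0.2)·(2.8) + (-1.8)·(-1.2) + (3.2)·(0.8) + (1.2)·(-1.2)) / 4 = 7.2/4 = 1.8
  S[Y,Y] = ((-1.2)·(-1.2) + (2.8)·(2.8) + (-1.2)·(-1.2) + (0.8)·(0.8) + (-1.2)·(-1.2)) / 4 = 12.8/4 = 3.2
  S = [[5.7, 1.8],
 [1.8, 3.2]].

Step 3 — invert S. det(S) = 5.7·3.2 - (1.8)² = 15.
  S^{-1} = (1/det) · [[d, -b], [-b, a]] = [[0.2133, -0.12],
 [-0.12, 0.38]].

Step 4 — quadratic form (x̄ - mu_0)^T · S^{-1} · (x̄ - mu_0):
  S^{-1} · (x̄ - mu_0) = (-0.6667, 2),
  (x̄ - mu_0)^T · [...] = (-0.2)·(-0.6667) + (5.2)·(2) = 10.5333.

Step 5 — scale by n: T² = 5 · 10.5333 = 52.6667.

T² ≈ 52.6667


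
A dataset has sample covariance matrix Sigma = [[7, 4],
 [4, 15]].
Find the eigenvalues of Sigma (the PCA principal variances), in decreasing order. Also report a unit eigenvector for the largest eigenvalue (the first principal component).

Step 1 — characteristic polynomial of 2×2 Sigma:
  det(Sigma - λI) = λ² - trace · λ + det = 0.
  trace = 7 + 15 = 22, det = 7·15 - (4)² = 89.
Step 2 — discriminant:
  Δ = trace² - 4·det = 484 - 356 = 128.
Step 3 — eigenvalues:
  λ = (trace ± √Δ)/2 = (22 ± 11.3137)/2,
  λ_1 = 16.6569,  λ_2 = 5.3431.

Step 4 — unit eigenvector for λ_1: solve (Sigma - λ_1 I)v = 0. First row:
  (7 - 16.6569)·v_x + (4)·v_y = 0, i.e. (-9.6569)·v_x + (4)·v_y = 0,
  so v ∝ (b, λ_1 - a) = (4, 9.6569) = u.
  ||u|| = √((4)² + (9.6569)²) = √(109.2548) ≈ 10.4525,
  v_1 = u/||u|| ≈ (0.3827, 0.9239) (||v_1|| = 1).

λ_1 = 16.6569,  λ_2 = 5.3431;  v_1 ≈ (0.3827, 0.9239)
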